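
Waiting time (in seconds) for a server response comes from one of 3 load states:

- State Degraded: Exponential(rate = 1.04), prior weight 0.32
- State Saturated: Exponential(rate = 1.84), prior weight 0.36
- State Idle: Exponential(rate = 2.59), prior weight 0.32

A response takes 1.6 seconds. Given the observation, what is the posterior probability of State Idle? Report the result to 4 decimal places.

Posterior ∝ prior × likelihood, so P(k | x) ∝ π_k f_k(x); normalise over all components.
Component likelihoods at x = 1.6 seconds:
  p_Degraded = 1.04·e^(−1.04·1.6) = 1.04·e^(−1.6640) = 0.196955
  p_Saturated = 1.84·e^(−1.84·1.6) = 1.84·e^(−2.9440) = 0.0968846
  p_Idle = 2.59·e^(−2.59·1.6) = 2.59·e^(−4.1440) = 0.0410756
Weight by the priors:
  π_Degraded·p_Degraded = 0.32 × 0.196955 = 0.0630256
  π_Saturated·p_Saturated = 0.36 × 0.0968846 = 0.0348785
  π_Idle·p_Idle = 0.32 × 0.0410756 = 0.0131442
Denominator: 0.0630256 + 0.0348785 + 0.0131442 = 0.111048
P(State Idle | the observation) = 0.0131442 / 0.111048 ≈ 0.1184

0.1184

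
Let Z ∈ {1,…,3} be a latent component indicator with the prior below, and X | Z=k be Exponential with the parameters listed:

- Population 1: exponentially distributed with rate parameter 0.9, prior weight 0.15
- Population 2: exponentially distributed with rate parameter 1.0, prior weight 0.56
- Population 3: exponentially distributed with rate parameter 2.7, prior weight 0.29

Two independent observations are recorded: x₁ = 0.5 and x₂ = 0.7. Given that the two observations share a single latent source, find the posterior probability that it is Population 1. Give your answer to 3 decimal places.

0.141

Posterior ∝ prior × likelihood, so P(k | x) ∝ w_k f_k(x); normalise over all components.
Since both observations come from the same component, the likelihood for component k is f_k(x₁)·f_k(x₂).
  f_1 = [0.573865] × [0.479333] = 0.275072
  f_2 = [0.606531] × [0.496585] = 0.301194
  f_3 = [0.699949] × [0.407894] = 0.285505
Multiply by the mixture weights:
  w_1·f_1 = 0.15 × 0.275072 = 0.0412609
  w_2·f_2 = 0.56 × 0.301194 = 0.168669
  w_3·f_3 = 0.29 × 0.285505 = 0.0827964
Marginal: 0.0412609 + 0.168669 + 0.0827964 = 0.292726
So the posterior for Population 1 is 0.0412609 / 0.292726 ≈ 0.141.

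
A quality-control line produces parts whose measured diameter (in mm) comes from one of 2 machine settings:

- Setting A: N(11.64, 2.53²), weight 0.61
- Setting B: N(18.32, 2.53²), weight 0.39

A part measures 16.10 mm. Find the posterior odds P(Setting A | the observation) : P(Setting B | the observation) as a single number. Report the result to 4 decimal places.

0.4860

Since P(k|x) ∝ P(Z=k) f_k(x), the posterior odds are P(Z=i) f_i(x) / (P(Z=j) f_j(x)).
Normal densities:
  f_A = (1/(2.53·√(2π)))·exp(−(16.10−11.64)²/(2·2.53²)) = 0.157685·exp(-1.55381) = 0.0333409
  f_B = (1/(2.53·√(2π)))·exp(−(16.10−18.32)²/(2·2.53²)) = 0.157685·exp(-0.38498) = 0.107299
Posterior odds = (P(Z=A)·f_A) / (P(Z=B)·f_B) = (0.61·0.0333409) / (0.39·0.107299) = 0.0203379 / 0.0418467 ≈ 0.4860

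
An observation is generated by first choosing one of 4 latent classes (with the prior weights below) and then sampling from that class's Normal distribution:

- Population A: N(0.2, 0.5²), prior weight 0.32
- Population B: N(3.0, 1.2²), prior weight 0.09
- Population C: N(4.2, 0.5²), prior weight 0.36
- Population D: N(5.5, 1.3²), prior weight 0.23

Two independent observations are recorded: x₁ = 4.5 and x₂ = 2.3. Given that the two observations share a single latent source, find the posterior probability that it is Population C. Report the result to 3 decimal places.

By Bayes' theorem, P(k | x) = π_k f_k(x) / Σ_j π_j f_j(x).
Since both observations come from the same component, the likelihood for component k is f_k(x₁)·f_k(x₂).
  f_A = [(1/(0.5·√(2π)))·exp(−(4.5−0.2)²/(2·0.5²)) = 0.797885·exp(-36.98000) = 6.94593e-17] × [0.000117886] = 8.18828e-21
  f_B = [(1/(1.2·√(2π)))·exp(−(4.5−3.0)²/(2·1.2²)) = 0.332452·exp(-0.78125) = 0.152208] × [0.280439] = 0.0426849
  f_C = [(1/(0.5·√(2π)))·exp(−(4.5−4.2)²/(2·0.5²)) = 0.797885·exp(-0.18000) = 0.666449] × [0.000583894] = 0.000389136
  f_D = [(1/(1.3·√(2π)))·exp(−(4.5−5.5)²/(2·1.3²)) = 0.306879·exp(-0.29586) = 0.228285] × [0.0148332] = 0.00338619
Prior × likelihood for each component:
  π_A·f_A = 0.32 × 8.18828e-21 = 2.62025e-21
  π_B·f_B = 0.09 × 0.0426849 = 0.00384164
  π_C·f_C = 0.36 × 0.000389136 = 0.000140089
  π_D·f_D = 0.23 × 0.00338619 = 0.000778824
Normaliser: 2.62025e-21 + 0.00384164 + 0.000140089 + 0.000778824 = 0.00476056
P(Population C | data) ≈ 0.029

0.029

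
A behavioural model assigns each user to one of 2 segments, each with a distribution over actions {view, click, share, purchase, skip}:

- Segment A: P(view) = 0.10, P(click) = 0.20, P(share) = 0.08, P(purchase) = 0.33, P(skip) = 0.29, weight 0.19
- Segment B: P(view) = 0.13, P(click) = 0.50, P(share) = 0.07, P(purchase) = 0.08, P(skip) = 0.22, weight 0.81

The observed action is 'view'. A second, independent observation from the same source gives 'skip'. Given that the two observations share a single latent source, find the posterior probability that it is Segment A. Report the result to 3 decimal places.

P(component k | x) = π_k·f_k(x) / marginal(x), where marginal(x) = Σ_j π_j·f_j(x).
Since both observations come from the same component, the likelihood for component k is f_k(x₁)·f_k(x₂).
  L_A = [P(view | comp) = 0.10] × [0.29] = 0.029
  L_B = [P(view | comp) = 0.13] × [0.22] = 0.0286
Prior × likelihood for each component:
  π_A·L_A = 0.19 × 0.029 = 0.00551
  π_B·L_B = 0.81 × 0.0286 = 0.023166
Marginal: 0.00551 + 0.023166 = 0.028676
P(Segment A | data) = 0.00551 / 0.028676 ≈ 0.192

0.192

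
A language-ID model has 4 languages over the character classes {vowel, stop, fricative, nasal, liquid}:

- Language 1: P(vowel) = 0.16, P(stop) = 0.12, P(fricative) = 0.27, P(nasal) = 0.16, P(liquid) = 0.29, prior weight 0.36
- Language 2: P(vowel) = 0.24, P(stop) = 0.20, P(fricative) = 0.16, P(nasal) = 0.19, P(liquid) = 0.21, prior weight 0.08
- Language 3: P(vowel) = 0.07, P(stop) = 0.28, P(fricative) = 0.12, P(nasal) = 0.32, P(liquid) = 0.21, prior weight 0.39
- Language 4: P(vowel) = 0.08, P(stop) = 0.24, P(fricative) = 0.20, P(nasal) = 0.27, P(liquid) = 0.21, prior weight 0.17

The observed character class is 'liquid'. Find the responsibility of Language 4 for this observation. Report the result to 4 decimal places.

0.1495

P(component k | x) = π_k·f_k(x) / marginal(x), where marginal(x) = Σ_j π_j·f_j(x).
Component likelihoods at x = 'liquid':
  p_1 = 0.29
  p_2 = 0.21
  p_3 = 0.21
  p_4 = 0.21
Unnormalised posteriors:
  π_1·p_1 = 0.36 × 0.29 = 0.1044
  π_2·p_2 = 0.08 × 0.21 = 0.0168
  π_3·p_3 = 0.39 × 0.21 = 0.0819
  π_4·p_4 = 0.17 × 0.21 = 0.0357
Sum: 0.1044 + 0.0168 + 0.0819 + 0.0357 = 0.2388
So the posterior for Language 4 is 0.0357 / 0.2388 ≈ 0.1495.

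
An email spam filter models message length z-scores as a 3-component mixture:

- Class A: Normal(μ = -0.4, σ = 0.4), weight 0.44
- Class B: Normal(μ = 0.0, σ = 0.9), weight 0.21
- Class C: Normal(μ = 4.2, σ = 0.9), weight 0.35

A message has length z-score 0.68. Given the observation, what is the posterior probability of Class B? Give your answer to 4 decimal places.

The responsibility of component k is P(Z=k) f_k(x) divided by Σ_j P(Z=j) f_j(x).
Evaluate each component's likelihood at the observed value:
  p_A = 0.0260523
  p_B = 0.333201
  p_C = 0.000211355
Unnormalised posteriors:
  P(Z=A)·p_A = 0.44 × 0.0260523 = 0.011463
  P(Z=B)·p_B = 0.21 × 0.333201 = 0.0699722
  P(Z=C)·p_C = 0.35 × 0.000211355 = 7.39741e-05
Denominator: 0.011463 + 0.0699722 + 7.39741e-05 = 0.0815092
So the posterior for Class B is 0.0699722 / 0.0815092 ≈ 0.8585.

0.8585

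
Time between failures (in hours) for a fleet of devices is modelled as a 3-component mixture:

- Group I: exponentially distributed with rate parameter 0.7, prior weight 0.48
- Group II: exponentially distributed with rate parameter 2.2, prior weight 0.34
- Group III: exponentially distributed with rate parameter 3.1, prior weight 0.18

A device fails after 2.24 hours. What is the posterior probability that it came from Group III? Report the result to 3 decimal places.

The responsibility of component k is π_k f_k(x) divided by Σ_j π_j f_j(x).
Evaluate each component's likelihood at the observed value:
  f_I = 0.145923
  f_II = 0.0159301
  f_III = 0.00298965
Prior × likelihood for each component:
  π_I·f_I = 0.48 × 0.145923 = 0.0700431
  π_II·f_II = 0.34 × 0.0159301 = 0.00541625
  π_III·f_III = 0.18 × 0.00298965 = 0.000538138
Marginal: 0.0700431 + 0.00541625 + 0.000538138 = 0.0759975
So the posterior for Group III is 0.000538138 / 0.0759975 ≈ 0.007.

0.007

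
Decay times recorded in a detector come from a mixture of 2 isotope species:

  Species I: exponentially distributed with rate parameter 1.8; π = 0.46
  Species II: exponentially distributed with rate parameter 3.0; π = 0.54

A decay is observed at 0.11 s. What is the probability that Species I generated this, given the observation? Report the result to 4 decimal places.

Apply Bayes' rule: the posterior for each component is proportional to its prior times its likelihood at x.
Exponential densities:
  f_I = 1.47667
  f_II = 2.15677
Weight by the priors:
  P(Z=I)·f_I = 0.46 × 1.47667 = 0.679266
  P(Z=II)·f_II = 0.54 × 2.15677 = 1.16466
Denominator: 0.679266 + 1.16466 = 1.84392
P(Species I | data) ≈ 0.3684

0.3684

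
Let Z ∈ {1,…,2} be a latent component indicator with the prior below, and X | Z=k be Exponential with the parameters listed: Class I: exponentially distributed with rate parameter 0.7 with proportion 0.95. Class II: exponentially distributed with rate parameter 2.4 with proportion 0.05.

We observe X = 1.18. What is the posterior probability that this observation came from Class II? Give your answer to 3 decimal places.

By Bayes' theorem, P(k | x) = π_k f_k(x) / Σ_j π_j f_j(x).
Evaluate each component's likelihood at the observed value:
  f_I = 0.306458
  f_II = 0.141348
Unnormalised posteriors:
  π_I·f_I = 0.95 × 0.306458 = 0.291135
  π_II·f_II = 0.05 × 0.141348 = 0.00706739
Denominator: 0.291135 + 0.00706739 = 0.298202
So the posterior for Class II is 0.00706739 / 0.298202 ≈ 0.024.

0.024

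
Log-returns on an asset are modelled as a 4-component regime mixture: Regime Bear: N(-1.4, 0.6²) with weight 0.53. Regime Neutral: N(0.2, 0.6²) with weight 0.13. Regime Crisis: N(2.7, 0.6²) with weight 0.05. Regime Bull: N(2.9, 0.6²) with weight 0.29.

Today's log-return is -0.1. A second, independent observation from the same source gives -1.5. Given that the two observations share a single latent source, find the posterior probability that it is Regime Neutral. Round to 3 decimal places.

Posterior ∝ prior × likelihood, so P(k | x) ∝ π_k f_k(x); normalise over all components.
Since both observations come from the same component, the likelihood for component k is f_k(x₁)·f_k(x₂).
  f_Bear = [0.0635877] × [0.655733] = 0.0416965
  f_Neutral = [0.586776] × [0.0120102] = 0.00704727
  f_Crisis = [1.24101e-05] × [1.52245e-11] = 1.88938e-16
  f_Bull = [2.47787e-06] × [1.39657e-12] = 3.46051e-18
Multiply by the mixture weights:
  π_Bear·f_Bear = 0.53 × 0.0416965 = 0.0220992
  π_Neutral·f_Neutral = 0.13 × 0.00704727 = 0.000916145
  π_Crisis·f_Crisis = 0.05 × 1.88938e-16 = 9.44688e-18
  π_Bull·f_Bull = 0.29 × 3.46051e-18 = 1.00355e-18
Denominator: 0.0220992 + 0.000916145 + 9.44688e-18 + 1.00355e-18 = 0.0230153
Responsibility of Regime Neutral: 0.000916145 / 0.0230153 ≈ 0.040

0.040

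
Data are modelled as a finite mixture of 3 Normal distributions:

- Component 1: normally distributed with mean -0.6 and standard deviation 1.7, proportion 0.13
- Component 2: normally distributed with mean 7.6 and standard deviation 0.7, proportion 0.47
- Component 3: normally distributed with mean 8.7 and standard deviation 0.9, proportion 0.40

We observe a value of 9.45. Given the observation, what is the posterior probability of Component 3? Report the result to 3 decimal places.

0.939

P(component k | x) = w_k·f_k(x) / marginal(x), where marginal(x) = Σ_j w_j·f_j(x).
Component likelihoods at x = 9.45:
  f_1 = (1/(1.7·√(2π)))·exp(−(9.45−-0.6)²/(2·1.7²)) = 0.234672·exp(-17.47448) = 6.04492e-09
  f_2 = (1/(0.7·√(2π)))·exp(−(9.45−7.6)²/(2·0.7²)) = 0.569918·exp(-3.49235) = 0.0173422
  f_3 = (1/(0.9·√(2π)))·exp(−(9.45−8.7)²/(2·0.9²)) = 0.443269·exp(-0.34722) = 0.313235
Unnormalised posteriors:
  w_1·f_1 = 0.13 × 6.04492e-09 = 7.85839e-10
  w_2·f_2 = 0.47 × 0.0173422 = 0.00815085
  w_3·f_3 = 0.40 × 0.313235 = 0.125294
Normaliser: 7.85839e-10 + 0.00815085 + 0.125294 = 0.133445
Responsibility of Component 3: 0.125294 / 0.133445 ≈ 0.939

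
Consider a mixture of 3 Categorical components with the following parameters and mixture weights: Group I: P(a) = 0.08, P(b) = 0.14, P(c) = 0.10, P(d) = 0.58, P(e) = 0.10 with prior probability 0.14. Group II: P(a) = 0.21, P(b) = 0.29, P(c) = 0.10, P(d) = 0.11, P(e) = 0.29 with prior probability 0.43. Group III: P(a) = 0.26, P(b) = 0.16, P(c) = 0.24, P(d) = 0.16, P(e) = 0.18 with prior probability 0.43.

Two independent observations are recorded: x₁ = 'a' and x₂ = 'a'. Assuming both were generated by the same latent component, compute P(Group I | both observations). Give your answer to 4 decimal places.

0.0183

Apply Bayes' rule: the posterior for each component is proportional to its prior times its likelihood at x.
Since both observations come from the same component, the likelihood for component k is f_k(x₁)·f_k(x₂).
  p_I = [0.08] × [0.08] = 0.0064
  p_II = [0.21] × [0.21] = 0.0441
  p_III = [0.26] × [0.26] = 0.0676
Unnormalised posteriors:
  w_I·p_I = 0.14 × 0.0064 = 0.000896
  w_II·p_II = 0.43 × 0.0441 = 0.018963
  w_III·p_III = 0.43 × 0.0676 = 0.029068
Sum: 0.000896 + 0.018963 + 0.029068 = 0.048927
So the posterior for Group I is 0.000896 / 0.048927 ≈ 0.0183.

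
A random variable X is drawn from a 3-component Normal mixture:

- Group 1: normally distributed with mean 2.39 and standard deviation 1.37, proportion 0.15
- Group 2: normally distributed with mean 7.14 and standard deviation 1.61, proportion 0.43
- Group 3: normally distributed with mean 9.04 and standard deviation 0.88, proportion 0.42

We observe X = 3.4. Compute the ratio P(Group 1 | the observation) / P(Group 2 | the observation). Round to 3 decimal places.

4.640

The posterior odds equal the prior odds times the likelihood ratio: (w_i/w_j)·(f_i(x)/f_j(x)).
Normal densities:
  L_1 = (1/(1.37·√(2π)))·exp(−(3.4−2.39)²/(2·1.37²)) = 0.291199·exp(-0.27175) = 0.221906
  L_2 = (1/(1.61·√(2π)))·exp(−(3.4−7.14)²/(2·1.61²)) = 0.247790·exp(-2.69812) = 0.0166842
  L_3 = (1/(0.88·√(2π)))·exp(−(3.4−9.04)²/(2·0.88²)) = 0.453344·exp(-20.53822) = 5.45495e-10
Odds = (0.15/0.43) × (0.221906/0.0166842) = 0.348837 × 13.3004 ≈ 4.640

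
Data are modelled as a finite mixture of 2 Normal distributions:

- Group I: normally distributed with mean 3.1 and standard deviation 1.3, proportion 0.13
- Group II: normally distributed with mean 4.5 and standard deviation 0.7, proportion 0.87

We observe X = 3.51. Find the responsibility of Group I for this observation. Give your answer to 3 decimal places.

0.172

P(component k | x) = π_k·f_k(x) / marginal(x), where marginal(x) = Σ_j π_j·f_j(x).
Normal densities:
  p_I = (1/(1.3·√(2π)))·exp(−(3.51−3.1)²/(2·1.3²)) = 0.306879·exp(-0.04973) = 0.29199
  p_II = (1/(0.7·√(2π)))·exp(−(3.51−4.5)²/(2·0.7²)) = 0.569918·exp(-1.00010) = 0.20964
Unnormalised posteriors:
  π_I·p_I = 0.13 × 0.29199 = 0.0379587
  π_II·p_II = 0.87 × 0.20964 = 0.182386
Evidence: 0.0379587 + 0.182386 = 0.220345
P(Group I | the observation) = 0.0379587 / 0.220345 ≈ 0.172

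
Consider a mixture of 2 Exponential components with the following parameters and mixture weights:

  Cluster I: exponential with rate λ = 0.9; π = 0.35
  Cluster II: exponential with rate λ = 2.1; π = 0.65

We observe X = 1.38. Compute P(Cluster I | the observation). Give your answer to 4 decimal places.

P(component k | x) = P(Z=k)·f_k(x) / marginal(x), where marginal(x) = Σ_j P(Z=j)·f_j(x).
Component likelihoods at x = 1.38:
  L_I = 0.259925
  L_II = 0.11578
Prior × likelihood for each component:
  P(Z=I)·L_I = 0.35 × 0.259925 = 0.0909739
  P(Z=II)·L_II = 0.65 × 0.11578 = 0.0752571
Denominator: 0.0909739 + 0.0752571 = 0.166231
P(Cluster I | 1.38) = 0.0909739 / 0.166231 ≈ 0.5473

0.5473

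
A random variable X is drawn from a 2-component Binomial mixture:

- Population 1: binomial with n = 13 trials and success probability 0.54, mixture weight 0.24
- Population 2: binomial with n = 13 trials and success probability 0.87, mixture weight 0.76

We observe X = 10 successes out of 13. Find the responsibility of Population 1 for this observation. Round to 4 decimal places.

0.1061

The responsibility of component k is π_k f_k(x) divided by Σ_j π_j f_j(x).
Evaluate each component's likelihood at the observed value:
  f_1 = C(13,10)·0.54^10·0.46^3 = 286·0.00210833·0.097336 = 0.0586918
  f_2 = C(13,10)·0.87^10·0.13^3 = 286·0.248423·0.002197 = 0.156095
Weight by the priors:
  π_1·f_1 = 0.24 × 0.0586918 = 0.014086
  π_2·f_2 = 0.76 × 0.156095 = 0.118632
Denominator: 0.014086 + 0.118632 = 0.132718
So the posterior for Population 1 is 0.014086 / 0.132718 ≈ 0.1061.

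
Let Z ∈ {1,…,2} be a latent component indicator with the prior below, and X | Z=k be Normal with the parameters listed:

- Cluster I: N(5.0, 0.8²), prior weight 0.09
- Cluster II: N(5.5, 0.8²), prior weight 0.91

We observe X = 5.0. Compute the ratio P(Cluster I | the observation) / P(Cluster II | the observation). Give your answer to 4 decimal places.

0.1202

Since P(k|x) ∝ P(Z=k) f_k(x), the posterior odds are P(Z=i) f_i(x) / (P(Z=j) f_j(x)).
Normal densities:
  p_I = (1/(0.8·√(2π)))·exp(−(5.0−5.0)²/(2·0.8²)) = 0.498678·exp(-0.00000) = 0.498678
  p_II = (1/(0.8·√(2π)))·exp(−(5.0−5.5)²/(2·0.8²)) = 0.498678·exp(-0.19531) = 0.410201
Posterior odds = (P(Z=I)·p_I) / (P(Z=II)·p_II) = (0.09·0.498678) / (0.91·0.410201) = 0.044881 / 0.373283 ≈ 0.1202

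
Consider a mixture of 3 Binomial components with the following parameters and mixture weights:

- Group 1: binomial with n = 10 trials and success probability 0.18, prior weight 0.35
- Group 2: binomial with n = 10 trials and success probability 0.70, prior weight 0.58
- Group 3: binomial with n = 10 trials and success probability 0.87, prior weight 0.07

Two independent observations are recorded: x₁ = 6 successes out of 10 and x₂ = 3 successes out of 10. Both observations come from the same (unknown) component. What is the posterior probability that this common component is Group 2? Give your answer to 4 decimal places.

P(component k | x) = π_k·f_k(x) / marginal(x), where marginal(x) = Σ_j π_j·f_j(x).
Since both observations come from the same component, the likelihood for component k is f_k(x₁)·f_k(x₂).
  L_1 = [C(10,6)·0.18^6·0.82^4 = 210·3.40122e-05·0.452122 = 0.00322931] × [0.17446] = 0.000563385
  L_2 = [C(10,6)·0.70^6·0.30^4 = 210·0.117649·0.0081 = 0.200121] × [0.00900169] = 0.00180143
  L_3 = [C(10,6)·0.87^6·0.13^4 = 210·0.433626·0.00028561 = 0.0260081] × [4.95841e-05] = 1.28959e-06
Multiply by the mixture weights:
  π_1·L_1 = 0.35 × 0.000563385 = 0.000197185
  π_2·L_2 = 0.58 × 0.00180143 = 0.00104483
  π_3·L_3 = 0.07 × 1.28959e-06 = 9.02711e-08
Normaliser: 0.000197185 + 0.00104483 + 9.02711e-08 = 0.0012421
P(Group 2 | x₁,x₂) = 0.00104483 / 0.0012421 ≈ 0.8412

0.8412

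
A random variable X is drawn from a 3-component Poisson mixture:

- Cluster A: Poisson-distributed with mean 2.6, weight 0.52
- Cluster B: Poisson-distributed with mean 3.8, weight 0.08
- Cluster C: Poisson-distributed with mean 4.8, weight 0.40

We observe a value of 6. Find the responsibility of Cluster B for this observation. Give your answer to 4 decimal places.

0.0936

Posterior ∝ prior × likelihood, so P(k | x) ∝ π_k f_k(x); normalise over all components.
Evaluate each component's likelihood at the observed value:
  p_A = e^(−2.6)·2.6^6/6! = 0.0318671
  p_B = e^(−3.8)·3.8^6/6! = 0.0935513
  p_C = e^(−4.8)·4.8^6/6! = 0.139798
Unnormalised posteriors:
  π_A·p_A = 0.52 × 0.0318671 = 0.0165709
  π_B·p_B = 0.08 × 0.0935513 = 0.00748411
  π_C·p_C = 0.40 × 0.139798 = 0.0559193
Evidence: 0.0165709 + 0.00748411 + 0.0559193 = 0.0799742
Responsibility of Cluster B: 0.00748411 / 0.0799742 ≈ 0.0936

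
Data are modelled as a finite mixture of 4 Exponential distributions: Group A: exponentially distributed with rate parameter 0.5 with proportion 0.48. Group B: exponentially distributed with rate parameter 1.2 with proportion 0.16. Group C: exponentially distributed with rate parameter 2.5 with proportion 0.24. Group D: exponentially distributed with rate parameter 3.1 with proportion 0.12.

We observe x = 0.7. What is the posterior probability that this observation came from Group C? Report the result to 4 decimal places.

Posterior ∝ prior × likelihood, so P(k | x) ∝ π_k f_k(x); normalise over all components.
Component likelihoods at x = 0.7:
  p_A = 0.5·e^(−0.5·0.7) = 0.5·e^(−0.3500) = 0.352344
  p_B = 1.2·e^(−1.2·0.7) = 1.2·e^(−0.8400) = 0.518053
  p_C = 2.5·e^(−2.5·0.7) = 2.5·e^(−1.7500) = 0.434435
  p_D = 3.1·e^(−3.1·0.7) = 3.1·e^(−2.1700) = 0.353951
Weight by the priors:
  π_A·p_A = 0.48 × 0.352344 = 0.169125
  π_B·p_B = 0.16 × 0.518053 = 0.0828884
  π_C·p_C = 0.24 × 0.434435 = 0.104264
  π_D·p_D = 0.12 × 0.353951 = 0.0424741
Sum: 0.169125 + 0.0828884 + 0.104264 + 0.0424741 = 0.398752
P(Group C | the observation) ≈ 0.2615

0.2615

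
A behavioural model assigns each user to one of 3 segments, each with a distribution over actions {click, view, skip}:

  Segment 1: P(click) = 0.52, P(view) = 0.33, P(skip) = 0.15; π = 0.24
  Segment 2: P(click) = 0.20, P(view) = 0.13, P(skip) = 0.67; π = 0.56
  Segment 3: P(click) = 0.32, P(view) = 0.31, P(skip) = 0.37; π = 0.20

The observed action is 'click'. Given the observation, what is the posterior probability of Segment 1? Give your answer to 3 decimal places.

0.415

By Bayes' theorem, P(k | x) = π_k f_k(x) / Σ_j π_j f_j(x).
Categorical probabilities:
  L_1 = P(click | comp) = 0.52
  L_2 = P(click | comp) = 0.20
  L_3 = P(click | comp) = 0.32
Multiply by the mixture weights:
  π_1·L_1 = 0.24 × 0.52 = 0.1248
  π_2·L_2 = 0.56 × 0.2 = 0.112
  π_3·L_3 = 0.20 × 0.32 = 0.064
Sum: 0.1248 + 0.112 + 0.064 = 0.3008
Responsibility of Segment 1: 0.1248 / 0.3008 ≈ 0.415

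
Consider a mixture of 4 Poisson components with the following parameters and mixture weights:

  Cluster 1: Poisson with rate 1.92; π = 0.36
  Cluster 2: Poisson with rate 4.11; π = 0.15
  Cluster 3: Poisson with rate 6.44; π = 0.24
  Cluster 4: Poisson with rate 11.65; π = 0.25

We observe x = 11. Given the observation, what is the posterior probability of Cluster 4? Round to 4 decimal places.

0.7869

Apply Bayes' rule: the posterior for each component is proportional to its prior times its likelihood at x.
Poisson probabilities:
  L_1 = 4.80079e-06
  L_2 = 0.00232356
  L_3 = 0.0316033
  L_4 = 0.117192
Weight by the priors:
  π_1·L_1 = 0.36 × 4.80079e-06 = 1.72828e-06
  π_2·L_2 = 0.15 × 0.00232356 = 0.000348534
  π_3·L_3 = 0.24 × 0.0316033 = 0.00758479
  π_4·L_4 = 0.25 × 0.117192 = 0.0292981
Evidence: 1.72828e-06 + 0.000348534 + 0.00758479 + 0.0292981 = 0.0372331
P(Cluster 4 | 11) ≈ 0.7869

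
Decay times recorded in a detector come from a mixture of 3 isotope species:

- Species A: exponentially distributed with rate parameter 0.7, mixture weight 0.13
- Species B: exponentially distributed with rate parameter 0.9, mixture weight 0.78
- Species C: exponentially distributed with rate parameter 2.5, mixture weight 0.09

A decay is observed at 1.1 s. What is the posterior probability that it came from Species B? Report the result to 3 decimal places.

P(component k | x) = w_k·f_k(x) / marginal(x), where marginal(x) = Σ_j w_j·f_j(x).
Evaluate each component's likelihood at the observed value:
  L_A = 0.324109
  L_B = 0.334419
  L_C = 0.15982
Prior × likelihood for each component:
  w_A·L_A = 0.13 × 0.324109 = 0.0421342
  w_B·L_B = 0.78 × 0.334419 = 0.260847
  w_C·L_C = 0.09 × 0.15982 = 0.0143838
Normaliser: 0.0421342 + 0.260847 + 0.0143838 = 0.317365
So the posterior for Species B is 0.260847 / 0.317365 ≈ 0.822.

0.822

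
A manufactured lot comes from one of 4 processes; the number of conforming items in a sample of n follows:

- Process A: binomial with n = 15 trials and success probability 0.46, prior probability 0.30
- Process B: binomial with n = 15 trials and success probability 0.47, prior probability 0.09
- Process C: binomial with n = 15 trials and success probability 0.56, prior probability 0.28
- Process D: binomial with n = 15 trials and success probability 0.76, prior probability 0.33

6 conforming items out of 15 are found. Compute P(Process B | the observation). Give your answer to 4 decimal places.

0.1616

Apply Bayes' rule: the posterior for each component is proportional to its prior times its likelihood at x.
Binomial probabilities:
  L_A = 0.185138
  L_B = 0.178022
  L_C = 0.0954127
  L_D = 0.00254793
Multiply by the mixture weights:
  π_A·L_A = 0.30 × 0.185138 = 0.0555413
  π_B·L_B = 0.09 × 0.178022 = 0.016022
  π_C·L_C = 0.28 × 0.0954127 = 0.0267156
  π_D·L_D = 0.33 × 0.00254793 = 0.000840816
Marginal: 0.0555413 + 0.016022 + 0.0267156 + 0.000840816 = 0.0991197
So the posterior for Process B is 0.016022 / 0.0991197 ≈ 0.1616.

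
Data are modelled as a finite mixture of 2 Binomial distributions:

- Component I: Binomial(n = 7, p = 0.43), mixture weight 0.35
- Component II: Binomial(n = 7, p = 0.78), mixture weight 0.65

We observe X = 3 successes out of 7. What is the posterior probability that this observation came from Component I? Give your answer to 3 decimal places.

0.803

Posterior ∝ prior × likelihood, so P(k | x) ∝ w_k f_k(x); normalise over all components.
Binomial probabilities:
  f_I = 0.293747
  f_II = 0.0389083
Multiply by the mixture weights:
  w_I·f_I = 0.35 × 0.293747 = 0.102811
  w_II·f_II = 0.65 × 0.0389083 = 0.0252904
Marginal: 0.102811 + 0.0252904 = 0.128102
P(Component I | the observation) = 0.102811 / 0.128102 ≈ 0.803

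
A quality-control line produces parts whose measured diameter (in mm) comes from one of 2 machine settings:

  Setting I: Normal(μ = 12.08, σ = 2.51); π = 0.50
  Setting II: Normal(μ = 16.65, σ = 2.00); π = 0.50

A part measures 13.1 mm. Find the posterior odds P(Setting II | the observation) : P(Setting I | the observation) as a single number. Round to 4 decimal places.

0.2821

Since P(k|x) ∝ w_k f_k(x), the posterior odds are w_i f_i(x) / (w_j f_j(x)).
Evaluate each component's likelihood at the observed value:
  L_I = 0.146345
  L_II = 0.0412791
0.0206396 / 0.0731723 ≈ 0.2821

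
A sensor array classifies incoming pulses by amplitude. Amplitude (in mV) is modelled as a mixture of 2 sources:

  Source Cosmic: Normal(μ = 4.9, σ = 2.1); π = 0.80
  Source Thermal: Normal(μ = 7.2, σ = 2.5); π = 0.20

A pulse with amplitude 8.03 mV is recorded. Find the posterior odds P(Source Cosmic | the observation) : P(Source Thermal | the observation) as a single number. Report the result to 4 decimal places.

Only the two components matter; the odds are (π_i f_i(x)) / (π_j f_j(x)).
Evaluate each component's likelihood at the observed value:
  L_Cosmic = 0.0625596
  L_Thermal = 0.15102
0.0500477 / 0.0302041 ≈ 1.6570

1.6570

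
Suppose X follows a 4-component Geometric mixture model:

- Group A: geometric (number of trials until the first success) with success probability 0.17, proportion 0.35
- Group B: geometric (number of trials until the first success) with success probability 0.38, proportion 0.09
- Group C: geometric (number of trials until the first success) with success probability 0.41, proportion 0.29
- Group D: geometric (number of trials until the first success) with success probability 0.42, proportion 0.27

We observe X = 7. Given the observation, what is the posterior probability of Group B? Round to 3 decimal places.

Apply Bayes' rule: the posterior for each component is proportional to its prior times its likelihood at x.
Geometric probabilities:
  p_A = 0.17·(1−0.17)^6 = 0.17·0.32694 = 0.0555799
  p_B = 0.38·(1−0.38)^6 = 0.38·0.0568002 = 0.0215841
  p_C = 0.41·(1−0.41)^6 = 0.41·0.0421805 = 0.017294
  p_D = 0.42·(1−0.42)^6 = 0.42·0.0380687 = 0.0159889
Multiply by the mixture weights:
  w_A·p_A = 0.35 × 0.0555799 = 0.019453
  w_B·p_B = 0.09 × 0.0215841 = 0.00194257
  w_C·p_C = 0.29 × 0.017294 = 0.00501527
  w_D·p_D = 0.27 × 0.0159889 = 0.00431699
Normaliser: 0.019453 + 0.00194257 + 0.00501527 + 0.00431699 = 0.0307278
Responsibility of Group B: 0.00194257 / 0.0307278 ≈ 0.063

0.063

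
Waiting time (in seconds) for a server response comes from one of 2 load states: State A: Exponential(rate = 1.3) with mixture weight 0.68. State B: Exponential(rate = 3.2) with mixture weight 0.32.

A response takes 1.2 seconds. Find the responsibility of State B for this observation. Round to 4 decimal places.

By Bayes' theorem, P(k | x) = w_k f_k(x) / Σ_j w_j f_j(x).
Evaluate each component's likelihood at the observed value:
  p_A = 1.3·e^(−1.3·1.2) = 1.3·e^(−1.5600) = 0.273177
  p_B = 3.2·e^(−3.2·1.2) = 3.2·e^(−3.8400) = 0.0687795
Multiply by the mixture weights:
  w_A·p_A = 0.68 × 0.273177 = 0.18576
  w_B·p_B = 0.32 × 0.0687795 = 0.0220094
Sum: 0.18576 + 0.0220094 = 0.20777
P(State B | 1.2 seconds) = 0.0220094 / 0.20777 ≈ 0.1059

0.1059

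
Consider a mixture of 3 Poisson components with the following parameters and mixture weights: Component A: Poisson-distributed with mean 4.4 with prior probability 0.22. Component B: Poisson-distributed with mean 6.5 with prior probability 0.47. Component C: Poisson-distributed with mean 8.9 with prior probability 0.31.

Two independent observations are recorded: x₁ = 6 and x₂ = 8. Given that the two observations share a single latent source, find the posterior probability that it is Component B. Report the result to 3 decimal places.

0.635

The responsibility of component k is w_k f_k(x) divided by Σ_j w_j f_j(x).
Since both observations come from the same component, the likelihood for component k is f_k(x₁)·f_k(x₂).
  f_A = [e^(−4.4)·4.4^6/6! = 0.123734] × [0.0427765] = 0.00529289
  f_B = [e^(−6.5)·6.5^6/6! = 0.157483] × [0.118815] = 0.0187114
  f_C = [e^(−8.9)·8.9^6/6! = 0.0941427] × [0.133161] = 0.0125362
Unnormalised posteriors:
  w_A·f_A = 0.22 × 0.00529289 = 0.00116444
  w_B·f_B = 0.47 × 0.0187114 = 0.00879435
  w_C·f_C = 0.31 × 0.0125362 = 0.00388622
Normaliser: 0.00116444 + 0.00879435 + 0.00388622 = 0.013845
P(Component B | x₁,x₂) ≈ 0.635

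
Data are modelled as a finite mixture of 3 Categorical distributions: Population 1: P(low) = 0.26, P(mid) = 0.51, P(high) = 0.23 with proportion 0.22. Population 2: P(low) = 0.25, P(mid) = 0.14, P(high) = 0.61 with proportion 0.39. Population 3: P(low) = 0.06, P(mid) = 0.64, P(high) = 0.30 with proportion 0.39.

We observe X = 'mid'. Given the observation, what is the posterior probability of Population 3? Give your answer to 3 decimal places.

Posterior ∝ prior × likelihood, so P(k | x) ∝ P(Z=k) f_k(x); normalise over all components.
Evaluate each component's likelihood at the observed value:
  f_1 = P(mid | comp) = 0.51
  f_2 = P(mid | comp) = 0.14
  f_3 = P(mid | comp) = 0.64
Weight by the priors:
  P(Z=1)·f_1 = 0.22 × 0.51 = 0.1122
  P(Z=2)·f_2 = 0.39 × 0.14 = 0.0546
  P(Z=3)·f_3 = 0.39 × 0.64 = 0.2496
Sum: 0.1122 + 0.0546 + 0.2496 = 0.4164
So the posterior for Population 3 is 0.2496 / 0.4164 ≈ 0.599.

0.599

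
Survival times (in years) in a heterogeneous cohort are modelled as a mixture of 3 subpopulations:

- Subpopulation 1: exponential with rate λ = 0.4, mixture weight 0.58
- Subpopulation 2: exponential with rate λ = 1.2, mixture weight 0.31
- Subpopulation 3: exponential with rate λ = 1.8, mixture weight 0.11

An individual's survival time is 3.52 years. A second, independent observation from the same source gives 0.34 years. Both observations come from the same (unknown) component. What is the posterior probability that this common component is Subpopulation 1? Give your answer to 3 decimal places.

0.809

By Bayes' theorem, P(k | x) = π_k f_k(x) / Σ_j π_j f_j(x).
Since both observations come from the same component, the likelihood for component k is f_k(x₁)·f_k(x₂).
  f_1 = [0.0978528] × [0.349137] = 0.034164
  f_2 = [0.017568] × [0.797975] = 0.0140188
  f_3 = [0.00318847] × [0.976077] = 0.0031122
Prior × likelihood for each component:
  π_1·f_1 = 0.58 × 0.034164 = 0.0198151
  π_2·f_2 = 0.31 × 0.0140188 = 0.00434582
  π_3·f_3 = 0.11 × 0.0031122 = 0.000342342
Evidence: 0.0198151 + 0.00434582 + 0.000342342 = 0.0245033
Responsibility of Subpopulation 1: 0.0198151 / 0.0245033 ≈ 0.809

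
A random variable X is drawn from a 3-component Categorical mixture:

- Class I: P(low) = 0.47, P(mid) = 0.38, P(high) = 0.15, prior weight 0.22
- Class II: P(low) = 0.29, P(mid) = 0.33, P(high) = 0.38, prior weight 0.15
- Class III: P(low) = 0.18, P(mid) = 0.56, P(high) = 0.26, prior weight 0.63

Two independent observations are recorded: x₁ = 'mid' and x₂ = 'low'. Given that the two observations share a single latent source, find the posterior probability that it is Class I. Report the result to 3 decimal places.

P(component k | x) = P(Z=k)·f_k(x) / marginal(x), where marginal(x) = Σ_j P(Z=j)·f_j(x).
Since both observations come from the same component, the likelihood for component k is f_k(x₁)·f_k(x₂).
  f_I = [0.38] × [0.47] = 0.1786
  f_II = [0.33] × [0.29] = 0.0957
  f_III = [0.56] × [0.18] = 0.1008
Multiply by the mixture weights:
  P(Z=I)·f_I = 0.22 × 0.1786 = 0.039292
  P(Z=II)·f_II = 0.15 × 0.0957 = 0.014355
  P(Z=III)·f_III = 0.63 × 0.1008 = 0.063504
Marginal: 0.039292 + 0.014355 + 0.063504 = 0.117151
Responsibility of Class I: 0.039292 / 0.117151 ≈ 0.335

0.335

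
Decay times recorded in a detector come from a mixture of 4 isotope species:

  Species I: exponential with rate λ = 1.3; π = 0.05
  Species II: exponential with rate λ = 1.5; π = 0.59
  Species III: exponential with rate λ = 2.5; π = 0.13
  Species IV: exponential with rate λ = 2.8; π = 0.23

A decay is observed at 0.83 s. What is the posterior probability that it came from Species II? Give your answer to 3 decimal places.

Apply Bayes' rule: the posterior for each component is proportional to its prior times its likelihood at x.
Component likelihoods at x = 0.83 s:
  f_I = 1.3·e^(−1.3·0.83) = 1.3·e^(−1.0790) = 0.441916
  f_II = 1.5·e^(−1.5·0.83) = 1.5·e^(−1.2450) = 0.431911
  f_III = 2.5·e^(−2.5·0.83) = 2.5·e^(−2.0750) = 0.313891
  f_IV = 2.8·e^(−2.8·0.83) = 2.8·e^(−2.3240) = 0.274068
Prior × likelihood for each component:
  π_I·f_I = 0.05 × 0.441916 = 0.0220958
  π_II·f_II = 0.59 × 0.431911 = 0.254828
  π_III·f_III = 0.13 × 0.313891 = 0.0408058
  π_IV·f_IV = 0.23 × 0.274068 = 0.0630355
Marginal: 0.0220958 + 0.254828 + 0.0408058 + 0.0630355 = 0.380765
P(Species II | data) ≈ 0.669

0.669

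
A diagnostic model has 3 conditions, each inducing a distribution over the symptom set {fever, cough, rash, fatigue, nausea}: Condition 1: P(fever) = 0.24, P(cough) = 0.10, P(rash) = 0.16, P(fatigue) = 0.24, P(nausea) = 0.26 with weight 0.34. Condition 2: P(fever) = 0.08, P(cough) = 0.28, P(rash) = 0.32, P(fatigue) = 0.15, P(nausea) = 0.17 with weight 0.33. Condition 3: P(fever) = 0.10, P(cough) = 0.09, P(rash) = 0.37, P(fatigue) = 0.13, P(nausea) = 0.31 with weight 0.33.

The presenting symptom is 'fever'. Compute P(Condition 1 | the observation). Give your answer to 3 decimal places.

0.579

Posterior ∝ prior × likelihood, so P(k | x) ∝ w_k f_k(x); normalise over all components.
Evaluate each component's likelihood at the observed value:
  L_1 = 0.24
  L_2 = 0.08
  L_3 = 0.1
Prior × likelihood for each component:
  w_1·L_1 = 0.34 × 0.24 = 0.0816
  w_2·L_2 = 0.33 × 0.08 = 0.0264
  w_3·L_3 = 0.33 × 0.1 = 0.033
Denominator: 0.0816 + 0.0264 + 0.033 = 0.141
Responsibility of Condition 1: 0.0816 / 0.141 ≈ 0.579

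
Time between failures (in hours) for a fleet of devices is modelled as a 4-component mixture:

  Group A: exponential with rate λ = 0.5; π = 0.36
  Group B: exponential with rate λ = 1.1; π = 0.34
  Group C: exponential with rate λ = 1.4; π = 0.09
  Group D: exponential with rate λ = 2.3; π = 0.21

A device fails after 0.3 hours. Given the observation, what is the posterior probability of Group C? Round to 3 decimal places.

Posterior ∝ prior × likelihood, so P(k | x) ∝ w_k f_k(x); normalise over all components.
Evaluate each component's likelihood at the observed value:
  p_A = 0.430354
  p_B = 0.790816
  p_C = 0.919866
  p_D = 1.15362
Weight by the priors:
  w_A·p_A = 0.36 × 0.430354 = 0.154927
  w_B·p_B = 0.34 × 0.790816 = 0.268877
  w_C·p_C = 0.09 × 0.919866 = 0.0827879
  w_D·p_D = 0.21 × 1.15362 = 0.242261
Sum: 0.154927 + 0.268877 + 0.0827879 + 0.242261 = 0.748854
P(Group C | 0.3 hours) ≈ 0.111

0.111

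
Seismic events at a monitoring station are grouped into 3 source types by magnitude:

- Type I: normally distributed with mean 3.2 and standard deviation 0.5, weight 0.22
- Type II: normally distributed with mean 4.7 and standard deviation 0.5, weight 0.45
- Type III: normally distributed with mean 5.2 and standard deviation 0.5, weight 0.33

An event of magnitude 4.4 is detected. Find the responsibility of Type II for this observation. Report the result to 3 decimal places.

By Bayes' theorem, P(k | x) = P(Z=k) f_k(x) / Σ_j P(Z=j) f_j(x).
Component likelihoods at x = 4.4:
  L_I = 0.0447891
  L_II = 0.666449
  L_III = 0.221842
Weight by the priors:
  P(Z=I)·L_I = 0.22 × 0.0447891 = 0.00985359
  P(Z=II)·L_II = 0.45 × 0.666449 = 0.299902
  P(Z=III)·L_III = 0.33 × 0.221842 = 0.0732078
Sum: 0.00985359 + 0.299902 + 0.0732078 = 0.382963
Responsibility of Type II: 0.299902 / 0.382963 ≈ 0.783

0.783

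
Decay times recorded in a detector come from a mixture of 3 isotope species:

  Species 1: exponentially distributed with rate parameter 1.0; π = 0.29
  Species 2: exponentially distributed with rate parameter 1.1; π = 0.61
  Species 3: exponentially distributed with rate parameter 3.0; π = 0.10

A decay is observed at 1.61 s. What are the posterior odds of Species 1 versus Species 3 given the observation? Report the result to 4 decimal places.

The posterior odds equal the prior odds times the likelihood ratio: (P(Z=i)/P(Z=j))·(f_i(x)/f_j(x)).
Component likelihoods at x = 1.61 s:
  p_1 = 1.0·e^(−1.0·1.61) = 1.0·e^(−1.6100) = 0.199888
  p_2 = 1.1·e^(−1.1·1.61) = 1.1·e^(−1.7710) = 0.187179
  p_3 = 3.0·e^(−3.0·1.61) = 3.0·e^(−4.8300) = 0.0239596
Odds = (0.29/0.10) × (0.199888/0.0239596) = 2.9 × 8.34271 ≈ 24.1938

24.1938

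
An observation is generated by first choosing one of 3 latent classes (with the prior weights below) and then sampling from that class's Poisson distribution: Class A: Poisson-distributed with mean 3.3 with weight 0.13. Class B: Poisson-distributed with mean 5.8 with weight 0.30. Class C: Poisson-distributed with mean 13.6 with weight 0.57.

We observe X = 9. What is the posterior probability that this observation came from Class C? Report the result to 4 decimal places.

0.6176

The responsibility of component k is w_k f_k(x) divided by Σ_j w_j f_j(x).
Component likelihoods at x = 9:
  L_A = e^(−3.3)·3.3^9/9! = 0.00471727
  L_B = e^(−5.8)·5.8^9/9! = 0.0619699
  L_C = e^(−13.6)·13.6^9/9! = 0.0544104
Weight by the priors:
  w_A·L_A = 0.13 × 0.00471727 = 0.000613245
  w_B·L_B = 0.30 × 0.0619699 = 0.018591
  w_C·L_C = 0.57 × 0.0544104 = 0.0310139
Normaliser: 0.000613245 + 0.018591 + 0.0310139 = 0.0502182
P(Class C | x) = 0.0310139 / 0.0502182 ≈ 0.6176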